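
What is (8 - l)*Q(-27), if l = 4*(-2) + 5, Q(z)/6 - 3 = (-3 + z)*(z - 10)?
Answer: 73458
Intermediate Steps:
Q(z) = 18 + 6*(-10 + z)*(-3 + z) (Q(z) = 18 + 6*((-3 + z)*(z - 10)) = 18 + 6*((-3 + z)*(-10 + z)) = 18 + 6*((-10 + z)*(-3 + z)) = 18 + 6*(-10 + z)*(-3 + z))
l = -3 (l = -8 + 5 = -3)
(8 - l)*Q(-27) = (8 - 1*(-3))*(198 - 78*(-27) + 6*(-27)²) = (8 + 3)*(198 + 2106 + 6*729) = 11*(198 + 2106 + 4374) = 11*6678 = 73458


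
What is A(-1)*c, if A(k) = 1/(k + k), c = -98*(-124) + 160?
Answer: -6156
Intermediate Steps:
c = 12312 (c = 12152 + 160 = 12312)
A(k) = 1/(2*k)
A(-1)*c = ((½)/(-1))*12312 = ((½)*(-1))*12312 = -½*12312 = -6156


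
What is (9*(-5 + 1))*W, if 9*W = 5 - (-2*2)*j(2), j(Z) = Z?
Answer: -52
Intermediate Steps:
W = 13/9 (W = (5 - (-2*2)*2)/9 = (5 - (-4)*2)/9 = (5 - 1*(-8))/9 = (5 + 8)/9 = (1/9)*13 = 13/9 ≈ 1.4444)
(9*(-5 + 1))*W = (9*(-5 + 1))*(13/9) = (9*(-4))*(13/9) = -36*13/9 = -52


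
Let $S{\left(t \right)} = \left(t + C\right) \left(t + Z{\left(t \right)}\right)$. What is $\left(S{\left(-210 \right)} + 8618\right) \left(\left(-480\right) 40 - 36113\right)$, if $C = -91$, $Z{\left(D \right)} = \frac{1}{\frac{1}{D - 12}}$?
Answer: $-7669147450$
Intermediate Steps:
$Z{\left(D \right)} = -12 + D$ ($Z{\left(D \right)} = \frac{1}{\frac{1}{-12 + D}} = -12 + D$)
$S{\left(t \right)} = \left(-91 + t\right) \left(-12 + 2 t\right)$ ($S{\left(t \right)} = \left(t - 91\right) \left(t + \left(-12 + t\right)\right) = \left(-91 + t\right) \left(-12 + 2 t\right)$)
$\left(S{\left(-210 \right)} + 8618\right) \left(\left(-480\right) 40 - 36113\right) = \left(\left(1092 - -40740 + 2 \left(-210\right)^{2}\right) + 8618\right) \left(\left(-480\right) 40 - 36113\right) = \left(\left(1092 + 40740 + 2 \cdot 44100\right) + 8618\right) \left(-19200 - 36113\right) = \left(\left(1092 + 40740 + 88200\right) + 8618\right) \left(-55313\right) = \left(130032 + 8618\right) \left(-55313\right) = 138650 \left(-55313\right) = -7669147450$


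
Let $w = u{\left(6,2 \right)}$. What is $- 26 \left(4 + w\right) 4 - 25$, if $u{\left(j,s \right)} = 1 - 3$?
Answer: $-233$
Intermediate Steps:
$u{\left(j,s \right)} = -2$
$w = -2$
$- 26 \left(4 + w\right) 4 - 25 = - 26 \left(4 - 2\right) 4 - 25 = - 26 \cdot 2 \cdot 4 - 25 = \left(-26\right) 8 - 25 = -208 - 25 = -233$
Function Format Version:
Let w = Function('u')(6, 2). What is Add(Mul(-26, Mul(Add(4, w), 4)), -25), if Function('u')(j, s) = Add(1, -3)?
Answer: -233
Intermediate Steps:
Function('u')(j, s) = -2
w = -2
Add(Mul(-26, Mul(Add(4, w), 4)), -25) = Add(Mul(-26, Mul(Add(4, -2), 4)), -25) = Add(Mul(-26, Mul(2, 4)), -25) = Add(Mul(-26, 8), -25) = Add(-208, -25) = -233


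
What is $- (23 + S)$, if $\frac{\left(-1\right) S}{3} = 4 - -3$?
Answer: $-2$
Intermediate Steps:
$S = -21$ ($S = - 3 \left(4 - -3\right) = - 3 \left(4 + 3\right) = \left(-3\right) 7 = -21$)
$- (23 + S) = - (23 - 21) = \left(-1\right) 2 = -2$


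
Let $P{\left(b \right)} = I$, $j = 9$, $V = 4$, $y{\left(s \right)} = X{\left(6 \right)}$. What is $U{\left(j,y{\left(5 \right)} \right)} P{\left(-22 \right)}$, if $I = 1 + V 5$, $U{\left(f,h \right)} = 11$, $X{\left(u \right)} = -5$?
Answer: $231$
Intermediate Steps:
$y{\left(s \right)} = -5$
$I = 21$ ($I = 1 + 4 \cdot 5 = 1 + 20 = 21$)
$P{\left(b \right)} = 21$
$U{\left(j,y{\left(5 \right)} \right)} P{\left(-22 \right)} = 11 \cdot 21 = 231$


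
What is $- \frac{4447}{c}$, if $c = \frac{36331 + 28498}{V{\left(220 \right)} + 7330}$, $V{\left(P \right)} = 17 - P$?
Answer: $- \frac{31693769}{64829} \approx -488.88$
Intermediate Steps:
$c = \frac{64829}{7127}$ ($c = \frac{36331 + 28498}{\left(17 - 220\right) + 7330} = \frac{64829}{\left(17 - 220\right) + 7330} = \frac{64829}{-203 + 7330} = \frac{64829}{7127} \approx 9.0963$)
$- \frac{4447}{c} = - \frac{4447}{\frac{64829}{7127}} = \left(-4447\right) \frac{7127}{64829} = - \frac{31693769}{64829}$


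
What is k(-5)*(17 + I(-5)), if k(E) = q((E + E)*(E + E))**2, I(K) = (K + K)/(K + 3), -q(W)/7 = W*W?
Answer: 107800000000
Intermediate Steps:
q(W) = -7*W**2 (q(W) = -7*W*W = -7*W**2)
I(K) = 2*K/(3 + K) (I(K) = (2*K)/(3 + K) = 2*K/(3 + K))
k(E) = 12544*E**8 (k(E) = (-7*(E + E)**4)**2 = (-7*16*E**4)**2 = (-112*E**4)**2 = 12544*E**8)
k(-5)*(17 + I(-5)) = (12544*(-5)**8)*(17 + 2*(-5)/(3 - 5)) = (12544*390625)*(17 + 2*(-5)/(-2)) = 4900000000*(17 + 2*(-5)*(-1/2)) = 4900000000*(17 + 5) = 4900000000*22 = 107800000000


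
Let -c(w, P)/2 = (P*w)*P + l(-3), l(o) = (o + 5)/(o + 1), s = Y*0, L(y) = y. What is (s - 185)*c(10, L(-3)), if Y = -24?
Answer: 32930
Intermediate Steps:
s = 0 (s = -24*0 = 0)
l(o) = (5 + o)/(1 + o)
c(w, P) = 2 - 2*w*P**2 (c(w, P) = -2*((P*w)*P + (5 - 3)/(1 - 3)) = -2*(w*P**2 + 2/(-2)) = -2*(w*P**2 - 1/2*2) = -2*(w*P**2 - 1) = -2*(-1 + w*P**2) = 2 - 2*w*P**2)
(s - 185)*c(10, L(-3)) = (0 - 185)*(2 - 2*10*(-3)**2) = -185*(2 - 2*10*9) = -185*(2 - 180) = -185*(-178) = 32930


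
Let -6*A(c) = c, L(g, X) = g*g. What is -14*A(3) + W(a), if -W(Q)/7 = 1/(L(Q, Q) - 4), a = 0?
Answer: 35/4 ≈ 8.7500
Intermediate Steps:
L(g, X) = g**2
A(c) = -c/6
W(Q) = -7/(-4 + Q**2) (W(Q) = -7/(Q**2 - 4) = -7/(-4 + Q**2))
-14*A(3) + W(a) = -(-7)*3/3 - 7/(-4 + 0**2) = -14*(-1/2) - 7/(-4 + 0) = 7 - 7/(-4) = 7 - 7*(-1/4) = 7 + 7/4 = 35/4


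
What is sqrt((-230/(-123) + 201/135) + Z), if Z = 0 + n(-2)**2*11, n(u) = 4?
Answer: sqrt(67837985)/615 ≈ 13.392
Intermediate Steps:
Z = 176 (Z = 0 + 4**2*11 = 0 + 16*11 = 0 + 176 = 176)
sqrt((-230/(-123) + 201/135) + Z) = sqrt((-230/(-123) + 201/135) + 176) = sqrt((-230*(-1/123) + 201*(1/135)) + 176) = sqrt((230/123 + 67/45) + 176) = sqrt(6197/1845 + 176) = sqrt(330917/1845) = sqrt(67837985)/615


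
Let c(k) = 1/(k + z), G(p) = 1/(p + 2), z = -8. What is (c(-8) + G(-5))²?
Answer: 361/2304 ≈ 0.15668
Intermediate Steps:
G(p) = 1/(2 + p)
c(k) = 1/(-8 + k) (c(k) = 1/(k - 8) = 1/(-8 + k))
(c(-8) + G(-5))² = (1/(-8 - 8) + 1/(2 - 5))² = (1/(-16) + 1/(-3))² = (-1/16 - ⅓)² = (-19/48)² = 361/2304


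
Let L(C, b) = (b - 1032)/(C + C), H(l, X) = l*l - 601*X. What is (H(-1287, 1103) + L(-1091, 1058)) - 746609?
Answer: 269320974/1091 ≈ 2.4686e+5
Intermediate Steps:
H(l, X) = l**2 - 601*X
L(C, b) = (-1032 + b)/(2*C) (L(C, b) = (-1032 + b)/((2*C)) = (-1032 + b)*(1/(2*C)) = (-1032 + b)/(2*C))
(H(-1287, 1103) + L(-1091, 1058)) - 746609 = (((-1287)**2 - 601*1103) + (1/2)*(-1032 + 1058)/(-1091)) - 746609 = ((1656369 - 662903) + (1/2)*(-1/1091)*26) - 746609 = (993466 - 13/1091) - 746609 = 1083871393/1091 - 746609 = 269320974/1091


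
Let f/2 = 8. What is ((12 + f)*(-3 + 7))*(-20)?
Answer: -2240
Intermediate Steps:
f = 16 (f = 2*8 = 16)
((12 + f)*(-3 + 7))*(-20) = ((12 + 16)*(-3 + 7))*(-20) = (28*4)*(-20) = 112*(-20) = -2240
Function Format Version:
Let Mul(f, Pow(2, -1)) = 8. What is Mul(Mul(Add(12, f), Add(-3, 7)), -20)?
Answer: -2240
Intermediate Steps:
f = 16 (f = Mul(2, 8) = 16)
Mul(Mul(Add(12, f), Add(-3, 7)), -20) = Mul(Mul(Add(12, 16), Add(-3, 7)), -20) = Mul(Mul(28, 4), -20) = Mul(112, -20) = -2240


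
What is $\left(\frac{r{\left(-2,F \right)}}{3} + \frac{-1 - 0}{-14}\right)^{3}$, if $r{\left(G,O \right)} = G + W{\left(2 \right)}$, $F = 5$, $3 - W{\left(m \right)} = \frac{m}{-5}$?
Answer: $\frac{1442897}{9261000} \approx 0.1558$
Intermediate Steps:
$W{\left(m \right)} = 3 + \frac{m}{5}$ ($W{\left(m \right)} = 3 - \frac{m}{-5} = 3 - m \left(- \frac{1}{5}\right) = 3 - - \frac{m}{5} = 3 + \frac{m}{5}$)
$r{\left(G,O \right)} = \frac{17}{5} + G$ ($r{\left(G,O \right)} = G + \left(3 + \frac{1}{5} \cdot 2\right) = G + \left(3 + \frac{2}{5}\right) = G + \frac{17}{5} = \frac{17}{5} + G$)
$\left(\frac{r{\left(-2,F \right)}}{3} + \frac{-1 - 0}{-14}\right)^{3} = \left(\frac{\frac{17}{5} - 2}{3} + \frac{-1 - 0}{-14}\right)^{3} = \left(\frac{7}{5} \cdot \frac{1}{3} + \left(-1 + 0\right) \left(- \frac{1}{14}\right)\right)^{3} = \left(\frac{7}{15} - - \frac{1}{14}\right)^{3} = \left(\frac{7}{15} + \frac{1}{14}\right)^{3} = \left(\frac{113}{210}\right)^{3} = \frac{1442897}{9261000}$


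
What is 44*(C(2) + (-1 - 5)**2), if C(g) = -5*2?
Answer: 1144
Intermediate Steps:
C(g) = -10
44*(C(2) + (-1 - 5)**2) = 44*(-10 + (-1 - 5)**2) = 44*(-10 + (-6)**2) = 44*(-10 + 36) = 44*26 = 1144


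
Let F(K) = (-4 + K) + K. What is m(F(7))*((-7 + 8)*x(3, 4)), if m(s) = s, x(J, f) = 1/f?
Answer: 5/2 ≈ 2.5000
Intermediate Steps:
F(K) = -4 + 2*K
m(F(7))*((-7 + 8)*x(3, 4)) = (-4 + 2*7)*((-7 + 8)/4) = (-4 + 14)*(1*(¼)) = 10*(¼) = 5/2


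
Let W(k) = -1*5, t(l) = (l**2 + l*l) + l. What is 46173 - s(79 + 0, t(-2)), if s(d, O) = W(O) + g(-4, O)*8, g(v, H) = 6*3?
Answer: 46034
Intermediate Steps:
g(v, H) = 18
t(l) = l + 2*l**2 (t(l) = (l**2 + l**2) + l = 2*l**2 + l = l + 2*l**2)
W(k) = -5
s(d, O) = 139 (s(d, O) = -5 + 18*8 = -5 + 144 = 139)
46173 - s(79 + 0, t(-2)) = 46173 - 1*139 = 46173 - 139 = 46034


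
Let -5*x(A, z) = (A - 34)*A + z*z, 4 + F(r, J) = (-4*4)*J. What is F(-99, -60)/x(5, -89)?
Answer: -1195/1944 ≈ -0.61471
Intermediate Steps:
F(r, J) = -4 - 16*J (F(r, J) = -4 + (-4*4)*J = -4 - 16*J)
x(A, z) = -z**2/5 - A*(-34 + A)/5 (x(A, z) = -((A - 34)*A + z*z)/5 = -((-34 + A)*A + z**2)/5 = -(A*(-34 + A) + z**2)/5 = -(z**2 + A*(-34 + A))/5 = -z**2/5 - A*(-34 + A)/5)
F(-99, -60)/x(5, -89) = (-4 - 16*(-60))/(-1/5*5**2 - 1/5*(-89)**2 + (34/5)*5) = (-4 + 960)/(-1/5*25 - 1/5*7921 + 34) = 956/(-5 - 7921/5 + 34) = 956/(-7776/5) = 956*(-5/7776) = -1195/1944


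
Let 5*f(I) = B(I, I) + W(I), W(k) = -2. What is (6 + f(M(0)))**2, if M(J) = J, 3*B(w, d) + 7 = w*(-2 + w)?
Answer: 5929/225 ≈ 26.351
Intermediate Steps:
B(w, d) = -7/3 + w*(-2 + w)/3 (B(w, d) = -7/3 + (w*(-2 + w))/3 = -7/3 + w*(-2 + w)/3)
f(I) = -13/15 - 2*I/15 + I**2/15 (f(I) = ((-7/3 - 2*I/3 + I**2/3) - 2)/5 = (-13/3 - 2*I/3 + I**2/3)/5 = -13/15 - 2*I/15 + I**2/15)
(6 + f(M(0)))**2 = (6 + (-13/15 - 2/15*0 + (1/15)*0**2))**2 = (6 + (-13/15 + 0 + (1/15)*0))**2 = (6 + (-13/15 + 0 + 0))**2 = (6 - 13/15)**2 = (77/15)**2 = 5929/225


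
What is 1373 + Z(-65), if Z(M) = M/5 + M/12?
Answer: 16255/12 ≈ 1354.6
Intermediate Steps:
Z(M) = 17*M/60 (Z(M) = M*(⅕) + M*(1/12) = M/5 + M/12 = 17*M/60)
1373 + Z(-65) = 1373 + (17/60)*(-65) = 1373 - 221/12 = 16255/12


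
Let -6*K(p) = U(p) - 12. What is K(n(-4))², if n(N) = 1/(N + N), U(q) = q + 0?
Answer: 9409/2304 ≈ 4.0838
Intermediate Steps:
U(q) = q
n(N) = 1/(2*N)
K(p) = 2 - p/6 (K(p) = -(p - 12)/6 = -(-12 + p)/6 = 2 - p/6)
K(n(-4))² = (2 - 1/(12*(-4)))² = (2 - (-1)/(12*4))² = (2 - ⅙*(-⅛))² = (2 + 1/48)² = (97/48)² = 9409/2304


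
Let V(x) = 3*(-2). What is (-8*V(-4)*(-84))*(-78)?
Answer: 314496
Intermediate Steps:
V(x) = -6
(-8*V(-4)*(-84))*(-78) = (-8*(-6)*(-84))*(-78) = (48*(-84))*(-78) = -4032*(-78) = 314496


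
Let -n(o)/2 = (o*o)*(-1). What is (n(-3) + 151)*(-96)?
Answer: -16224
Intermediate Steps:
n(o) = 2*o² (n(o) = -2*o*o*(-1) = -2*o²*(-1) = -(-2)*o² = 2*o²)
(n(-3) + 151)*(-96) = (2*(-3)² + 151)*(-96) = (2*9 + 151)*(-96) = (18 + 151)*(-96) = 169*(-96) = -16224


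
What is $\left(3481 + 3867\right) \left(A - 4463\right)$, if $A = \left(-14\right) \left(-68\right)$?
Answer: $-25798828$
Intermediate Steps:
$A = 952$
$\left(3481 + 3867\right) \left(A - 4463\right) = \left(3481 + 3867\right) \left(952 - 4463\right) = 7348 \left(-3511\right) = -25798828$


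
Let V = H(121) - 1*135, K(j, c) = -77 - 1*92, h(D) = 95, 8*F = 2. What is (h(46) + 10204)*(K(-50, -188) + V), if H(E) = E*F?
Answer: -11277405/4 ≈ -2.8194e+6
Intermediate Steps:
F = 1/4 (F = (1/8)*2 = 1/4 ≈ 0.25000)
H(E) = E/4 (H(E) = E*(1/4) = E/4)
K(j, c) = -169 (K(j, c) = -77 - 92 = -169)
V = -419/4 (V = (1/4)*121 - 1*135 = 121/4 - 135 = -419/4 ≈ -104.75)
(h(46) + 10204)*(K(-50, -188) + V) = (95 + 10204)*(-169 - 419/4) = 10299*(-1095/4) = -11277405/4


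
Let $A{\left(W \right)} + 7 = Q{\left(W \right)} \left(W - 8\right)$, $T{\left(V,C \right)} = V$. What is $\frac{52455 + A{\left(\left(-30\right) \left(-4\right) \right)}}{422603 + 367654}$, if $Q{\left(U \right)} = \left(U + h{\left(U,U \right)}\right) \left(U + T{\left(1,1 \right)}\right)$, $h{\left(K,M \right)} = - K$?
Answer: $\frac{52448}{790257} \approx 0.066368$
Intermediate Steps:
$Q{\left(U \right)} = 0$ ($Q{\left(U \right)} = \left(U - U\right) \left(U + 1\right) = 0 \left(1 + U\right) = 0$)
$A{\left(W \right)} = -7$ ($A{\left(W \right)} = -7 + 0 \left(W - 8\right) = -7 + 0 \left(-8 + W\right) = -7 + 0 = -7$)
$\frac{52455 + A{\left(\left(-30\right) \left(-4\right) \right)}}{422603 + 367654} = \frac{52455 - 7}{422603 + 367654} = \frac{52448}{790257}$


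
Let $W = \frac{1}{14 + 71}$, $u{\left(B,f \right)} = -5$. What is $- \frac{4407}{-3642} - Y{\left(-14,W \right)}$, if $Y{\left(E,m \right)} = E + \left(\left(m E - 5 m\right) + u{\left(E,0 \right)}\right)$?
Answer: $\frac{2108541}{103190} \approx 20.434$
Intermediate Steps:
$W = \frac{1}{85} \approx 0.011765$
$Y{\left(E,m \right)} = -5 + E - 5 m + E m$ ($Y{\left(E,m \right)} = E - \left(5 + 5 m - m E\right) = E - \left(5 + 5 m - E m\right) = -5 + E - 5 m + E m$)
$- \frac{4407}{-3642} - Y{\left(-14,W \right)} = - \frac{4407}{-3642} - \left(-5 - 14 - \frac{1}{17} - \frac{14}{85}\right) = \left(-4407\right) \left(- \frac{1}{3642}\right) - \left(-5 - 14 - \frac{1}{17} - \frac{14}{85}\right) = \frac{1469}{1214} - - \frac{1634}{85} = \frac{1469}{1214} + \frac{1634}{85} = \frac{2108541}{103190}$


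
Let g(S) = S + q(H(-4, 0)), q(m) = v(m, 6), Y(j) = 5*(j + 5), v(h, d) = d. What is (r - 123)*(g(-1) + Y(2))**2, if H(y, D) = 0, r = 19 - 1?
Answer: -168000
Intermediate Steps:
Y(j) = 25 + 5*j (Y(j) = 5*(5 + j) = 25 + 5*j)
r = 18
q(m) = 6
g(S) = 6 + S (g(S) = S + 6 = 6 + S)
(r - 123)*(g(-1) + Y(2))**2 = (18 - 123)*((6 - 1) + (25 + 5*2))**2 = -105*(5 + (25 + 10))**2 = -105*(5 + 35)**2 = -105*40**2 = -105*1600 = -168000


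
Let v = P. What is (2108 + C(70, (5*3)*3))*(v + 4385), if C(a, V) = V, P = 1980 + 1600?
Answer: 17148645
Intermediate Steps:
P = 3580
v = 3580
(2108 + C(70, (5*3)*3))*(v + 4385) = (2108 + (5*3)*3)*(3580 + 4385) = (2108 + 15*3)*7965 = (2108 + 45)*7965 = 2153*7965 = 17148645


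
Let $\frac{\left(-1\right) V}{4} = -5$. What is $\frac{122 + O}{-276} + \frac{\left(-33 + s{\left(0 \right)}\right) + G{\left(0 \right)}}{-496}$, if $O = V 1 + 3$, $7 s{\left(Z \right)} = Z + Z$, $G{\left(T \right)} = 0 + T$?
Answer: $- \frac{15703}{34224} \approx -0.45883$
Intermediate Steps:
$V = 20$ ($V = \left(-4\right) \left(-5\right) = 20$)
$G{\left(T \right)} = T$
$s{\left(Z \right)} = \frac{2 Z}{7}$ ($s{\left(Z \right)} = \frac{Z + Z}{7} = \frac{2 Z}{7}$)
$O = 23$ ($O = 20 \cdot 1 + 3 = 20 + 3 = 23$)
$\frac{122 + O}{-276} + \frac{\left(-33 + s{\left(0 \right)}\right) + G{\left(0 \right)}}{-496} = \frac{122 + 23}{-276} + \frac{\left(-33 + \frac{2}{7} \cdot 0\right) + 0}{-496} = 145 \left(- \frac{1}{276}\right) + \left(\left(-33 + 0\right) + 0\right) \left(- \frac{1}{496}\right) = - \frac{145}{276} + \left(-33 + 0\right) \left(- \frac{1}{496}\right) = - \frac{145}{276} - - \frac{33}{496} = - \frac{145}{276} + \frac{33}{496} = - \frac{15703}{34224}$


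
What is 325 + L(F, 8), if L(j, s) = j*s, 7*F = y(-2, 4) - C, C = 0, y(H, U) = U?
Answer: 2307/7 ≈ 329.57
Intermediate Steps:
F = 4/7 (F = (4 - 1*0)/7 = (4 + 0)/7 = (⅐)*4 = 4/7 ≈ 0.57143)
325 + L(F, 8) = 325 + (4/7)*8 = 325 + 32/7 = 2307/7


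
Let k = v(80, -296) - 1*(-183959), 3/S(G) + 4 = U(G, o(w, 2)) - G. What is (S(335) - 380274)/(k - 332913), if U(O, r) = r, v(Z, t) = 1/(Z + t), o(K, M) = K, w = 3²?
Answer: 4517655228/1769573575 ≈ 2.5530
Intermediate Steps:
w = 9
S(G) = 3/(5 - G) (S(G) = 3/(-4 + (9 - G)) = 3/(5 - G))
k = 39735143/216 (k = 1/(80 - 296) - 1*(-183959) = 1/(-216) + 183959 = -1/216 + 183959 = 39735143/216 ≈ 1.8396e+5)
(S(335) - 380274)/(k - 332913) = (-3/(-5 + 335) - 380274)/(39735143/216 - 332913) = (-3/330 - 380274)/(-32174065/216) = (-3*1/330 - 380274)*(-216/32174065) = (-1/110 - 380274)*(-216/32174065) = -41830141/110*(-216/32174065) = 4517655228/1769573575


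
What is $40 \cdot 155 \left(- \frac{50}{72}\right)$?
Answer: $- \frac{38750}{9} \approx -4305.6$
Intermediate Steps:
$40 \cdot 155 \left(- \frac{50}{72}\right) = 6200 \left(\left(-50\right) \frac{1}{72}\right) = 6200 \left(- \frac{25}{36}\right) = - \frac{38750}{9}$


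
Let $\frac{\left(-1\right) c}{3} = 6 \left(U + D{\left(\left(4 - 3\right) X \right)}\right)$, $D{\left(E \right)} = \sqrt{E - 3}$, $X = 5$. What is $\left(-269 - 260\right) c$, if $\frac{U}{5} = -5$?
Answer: $-238050 + 9522 \sqrt{2} \approx -2.2458 \cdot 10^{5}$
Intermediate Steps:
$U = -25$ ($U = 5 \left(-5\right) = -25$)
$D{\left(E \right)} = \sqrt{-3 + E}$
$c = 450 - 18 \sqrt{2}$ ($c = - 3 \cdot 6 \left(-25 + \sqrt{-3 + \left(4 - 3\right) 5}\right) = - 3 \cdot 6 \left(-25 + \sqrt{-3 + 1 \cdot 5}\right) = - 3 \cdot 6 \left(-25 + \sqrt{-3 + 5}\right) = - 3 \cdot 6 \left(-25 + \sqrt{2}\right) = - 3 \left(-150 + 6 \sqrt{2}\right) = 450 - 18 \sqrt{2} \approx 424.54$)
$\left(-269 - 260\right) c = \left(-269 - 260\right) \left(450 - 18 \sqrt{2}\right) = - 529 \left(450 - 18 \sqrt{2}\right) = -238050 + 9522 \sqrt{2}$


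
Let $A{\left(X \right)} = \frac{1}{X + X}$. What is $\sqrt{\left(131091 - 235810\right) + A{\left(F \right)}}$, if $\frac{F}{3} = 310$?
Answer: $\frac{163 i \sqrt{3408915}}{930} \approx 323.6 i$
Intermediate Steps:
$F = 930$ ($F = 3 \cdot 310 = 930$)
$A{\left(X \right)} = \frac{1}{2 X}$
$\sqrt{\left(131091 - 235810\right) + A{\left(F \right)}} = \sqrt{\left(131091 - 235810\right) + \frac{1}{2 \cdot 930}} = \sqrt{\left(131091 - 235810\right) + \frac{1}{2} \cdot \frac{1}{930}} = \sqrt{-104719 + \frac{1}{1860}} = \sqrt{- \frac{194777339}{1860}} = \frac{163 i \sqrt{3408915}}{930}$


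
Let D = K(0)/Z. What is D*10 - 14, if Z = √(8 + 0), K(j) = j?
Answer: -14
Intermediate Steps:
Z = 2*√2 (Z = √8 = 2*√2 ≈ 2.8284)
D = 0 (D = 0/((2*√2)) = 0*(√2/4) = 0)
D*10 - 14 = 0*10 - 14 = 0 - 14 = -14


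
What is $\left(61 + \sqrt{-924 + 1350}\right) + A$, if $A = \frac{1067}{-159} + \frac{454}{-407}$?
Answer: $\frac{3441038}{64713} + \sqrt{426} \approx 73.814$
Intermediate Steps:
$A = - \frac{506455}{64713}$ ($A = 1067 \left(- \frac{1}{159}\right) + 454 \left(- \frac{1}{407}\right) = - \frac{1067}{159} - \frac{454}{407} = - \frac{506455}{64713} \approx -7.8262$)
$\left(61 + \sqrt{-924 + 1350}\right) + A = \left(61 + \sqrt{-924 + 1350}\right) - \frac{506455}{64713} = \left(61 + \sqrt{426}\right) - \frac{506455}{64713} = \frac{3441038}{64713} + \sqrt{426}$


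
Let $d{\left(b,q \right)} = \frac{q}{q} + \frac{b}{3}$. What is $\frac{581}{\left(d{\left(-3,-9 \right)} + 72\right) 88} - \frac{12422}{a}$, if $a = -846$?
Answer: $\frac{1466617}{99264} \approx 14.775$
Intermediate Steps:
$d{\left(b,q \right)} = 1 + \frac{b}{3}$ ($d{\left(b,q \right)} = 1 + b \frac{1}{3} = 1 + \frac{b}{3}$)
$\frac{581}{\left(d{\left(-3,-9 \right)} + 72\right) 88} - \frac{12422}{a} = \frac{581}{\left(\left(1 + \frac{1}{3} \left(-3\right)\right) + 72\right) 88} - \frac{12422}{-846} = \frac{581}{\left(\left(1 - 1\right) + 72\right) 88} - - \frac{6211}{423} = \frac{581}{\left(0 + 72\right) 88} + \frac{6211}{423} = \frac{581}{72 \cdot 88} + \frac{6211}{423} = \frac{581}{6336} + \frac{6211}{423} = \frac{1466617}{99264}$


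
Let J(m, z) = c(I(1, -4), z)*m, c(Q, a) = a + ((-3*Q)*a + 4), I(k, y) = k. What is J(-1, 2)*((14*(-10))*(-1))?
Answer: 0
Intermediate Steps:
c(Q, a) = 4 + a - 3*Q*a (c(Q, a) = a + (-3*Q*a + 4) = a + (4 - 3*Q*a) = 4 + a - 3*Q*a)
J(m, z) = m*(4 - 2*z) (J(m, z) = (4 + z - 3*1*z)*m = (4 + z - 3*z)*m = (4 - 2*z)*m = m*(4 - 2*z))
J(-1, 2)*((14*(-10))*(-1)) = (2*(-1)*(2 - 1*2))*((14*(-10))*(-1)) = (2*(-1)*(2 - 2))*(-140*(-1)) = (2*(-1)*0)*140 = 0*140 = 0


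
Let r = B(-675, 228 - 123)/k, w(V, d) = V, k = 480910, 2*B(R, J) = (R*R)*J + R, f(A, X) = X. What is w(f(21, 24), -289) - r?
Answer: -2475627/96182 ≈ -25.739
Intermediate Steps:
B(R, J) = R/2 + J*R²/2 (B(R, J) = ((R*R)*J + R)/2 = (R²*J + R)/2 = (J*R² + R)/2 = (R + J*R²)/2 = R/2 + J*R²/2)
r = 4783995/96182 (r = ((½)*(-675)*(1 + (228 - 123)*(-675)))/480910 = ((½)*(-675)*(1 + 105*(-675)))*(1/480910) = ((½)*(-675)*(1 - 70875))*(1/480910) = ((½)*(-675)*(-70874))*(1/480910) = 23919975*(1/480910) = 4783995/96182 ≈ 49.739)
w(f(21, 24), -289) - r = 24 - 1*4783995/96182 = 24 - 4783995/96182 = -2475627/96182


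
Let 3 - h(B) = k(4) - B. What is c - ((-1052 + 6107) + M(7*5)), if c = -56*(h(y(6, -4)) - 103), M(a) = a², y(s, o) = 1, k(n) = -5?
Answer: -1016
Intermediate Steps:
h(B) = 8 + B (h(B) = 3 - (-5 - B) = 3 + (5 + B) = 8 + B)
c = 5264 (c = -56*((8 + 1) - 103) = -56*(9 - 103) = -56*(-94) = 5264)
c - ((-1052 + 6107) + M(7*5)) = 5264 - ((-1052 + 6107) + (7*5)²) = 5264 - (5055 + 35²) = 5264 - (5055 + 1225) = 5264 - 1*6280 = 5264 - 6280 = -1016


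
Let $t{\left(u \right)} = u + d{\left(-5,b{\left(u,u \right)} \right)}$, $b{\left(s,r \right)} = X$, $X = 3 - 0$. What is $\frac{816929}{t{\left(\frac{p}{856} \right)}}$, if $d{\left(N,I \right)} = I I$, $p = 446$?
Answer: $\frac{349645612}{4075} \approx 85803.0$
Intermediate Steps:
$X = 3$ ($X = 3 + 0 = 3$)
$b{\left(s,r \right)} = 3$
$d{\left(N,I \right)} = I^{2}$
$t{\left(u \right)} = 9 + u$ ($t{\left(u \right)} = u + 3^{2} = u + 9 = 9 + u$)
$\frac{816929}{t{\left(\frac{p}{856} \right)}} = \frac{816929}{9 + \frac{446}{856}} = \frac{816929}{9 + 446 \cdot \frac{1}{856}} = \frac{816929}{9 + \frac{223}{428}} = \frac{816929}{\frac{4075}{428}} = 816929 \cdot \frac{428}{4075} = \frac{349645612}{4075}$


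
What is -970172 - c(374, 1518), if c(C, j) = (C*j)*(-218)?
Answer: 122795404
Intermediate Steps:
c(C, j) = -218*C*j
-970172 - c(374, 1518) = -970172 - (-218)*374*1518 = -970172 - 1*(-123765576) = -970172 + 123765576 = 122795404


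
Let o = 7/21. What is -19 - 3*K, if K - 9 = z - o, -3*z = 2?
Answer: -43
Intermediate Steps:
z = -⅔ (z = -⅓*2 = -⅔ ≈ -0.66667)
o = ⅓ (o = 7*(1/21) = ⅓ ≈ 0.33333)
K = 8 (K = 9 + (-⅔ - 1*⅓) = 9 + (-⅔ - ⅓) = 9 - 1 = 8)
-19 - 3*K = -19 - 3*8 = -19 - 24 = -43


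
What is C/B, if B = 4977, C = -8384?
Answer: -8384/4977 ≈ -1.6845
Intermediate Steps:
C/B = -8384/4977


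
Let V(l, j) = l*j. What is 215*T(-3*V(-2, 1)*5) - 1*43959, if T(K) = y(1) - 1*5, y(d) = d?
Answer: -44819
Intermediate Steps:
V(l, j) = j*l
T(K) = -4 (T(K) = 1 - 1*5 = 1 - 5 = -4)
215*T(-3*V(-2, 1)*5) - 1*43959 = 215*(-4) - 1*43959 = -860 - 43959 = -44819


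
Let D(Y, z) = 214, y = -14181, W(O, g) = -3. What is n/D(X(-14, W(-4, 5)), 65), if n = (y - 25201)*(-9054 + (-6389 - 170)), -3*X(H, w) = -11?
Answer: 307435583/107 ≈ 2.8732e+6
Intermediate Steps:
X(H, w) = 11/3 (X(H, w) = -⅓*(-11) = 11/3)
n = 614871166 (n = (-14181 - 25201)*(-9054 + (-6389 - 170)) = -39382*(-9054 - 6559) = -39382*(-15613) = 614871166)
n/D(X(-14, W(-4, 5)), 65) = 614871166/214 = 614871166*(1/214) = 307435583/107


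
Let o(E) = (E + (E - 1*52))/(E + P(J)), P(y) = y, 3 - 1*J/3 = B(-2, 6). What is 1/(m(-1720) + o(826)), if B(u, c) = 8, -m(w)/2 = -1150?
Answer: 811/1866900 ≈ 0.00043441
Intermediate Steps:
m(w) = 2300 (m(w) = -2*(-1150) = 2300)
J = -15 (J = 9 - 3*8 = 9 - 24 = -15)
o(E) = (-52 + 2*E)/(-15 + E) (o(E) = (E + (E - 1*52))/(E - 15) = (E + (E - 52))/(-15 + E) = (E + (-52 + E))/(-15 + E) = (-52 + 2*E)/(-15 + E))
1/(m(-1720) + o(826)) = 1/(2300 + 2*(-26 + 826)/(-15 + 826)) = 1/(2300 + 2*800/811) = 1/(2300 + 2*(1/811)*800) = 1/(2300 + 1600/811) = 1/(1866900/811) = 811/1866900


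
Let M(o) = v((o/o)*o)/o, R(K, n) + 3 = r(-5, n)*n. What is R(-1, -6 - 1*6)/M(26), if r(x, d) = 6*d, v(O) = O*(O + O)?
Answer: 861/52 ≈ 16.558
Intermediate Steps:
v(O) = 2*O**2 (v(O) = O*(2*O) = 2*O**2)
R(K, n) = -3 + 6*n**2 (R(K, n) = -3 + (6*n)*n = -3 + 6*n**2)
M(o) = 2*o (M(o) = (2*((o/o)*o)**2)/o = (2*(1*o)**2)/o = (2*o**2)/o = 2*o)
R(-1, -6 - 1*6)/M(26) = (-3 + 6*(-6 - 1*6)**2)/((2*26)) = (-3 + 6*(-6 - 6)**2)/52 = (-3 + 6*(-12)**2)*(1/52) = (-3 + 6*144)*(1/52) = (-3 + 864)*(1/52) = 861*(1/52) = 861/52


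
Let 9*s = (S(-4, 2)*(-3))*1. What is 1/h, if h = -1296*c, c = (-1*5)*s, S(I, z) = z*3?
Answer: -1/12960 ≈ -7.7161e-5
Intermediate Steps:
S(I, z) = 3*z
s = -2 (s = (((3*2)*(-3))*1)/9 = ((6*(-3))*1)/9 = (-18*1)/9 = (⅑)*(-18) = -2)
c = 10 (c = -1*5*(-2) = -5*(-2) = 10)
h = -12960 (h = -1296*10 = -12960)
1/h = 1/(-12960) = -1/12960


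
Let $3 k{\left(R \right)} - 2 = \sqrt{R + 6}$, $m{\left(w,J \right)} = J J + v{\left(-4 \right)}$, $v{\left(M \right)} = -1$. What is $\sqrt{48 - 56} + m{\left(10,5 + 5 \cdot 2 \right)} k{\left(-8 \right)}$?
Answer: $\frac{448}{3} + \frac{230 i \sqrt{2}}{3} \approx 149.33 + 108.42 i$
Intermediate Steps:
$m{\left(w,J \right)} = -1 + J^{2}$ ($m{\left(w,J \right)} = J J - 1 = J^{2} - 1 = -1 + J^{2}$)
$k{\left(R \right)} = \frac{2}{3} + \frac{\sqrt{6 + R}}{3}$ ($k{\left(R \right)} = \frac{2}{3} + \frac{\sqrt{R + 6}}{3} = \frac{2}{3} + \frac{\sqrt{6 + R}}{3}$)
$\sqrt{48 - 56} + m{\left(10,5 + 5 \cdot 2 \right)} k{\left(-8 \right)} = \sqrt{48 - 56} + \left(-1 + \left(5 + 5 \cdot 2\right)^{2}\right) \left(\frac{2}{3} + \frac{\sqrt{6 - 8}}{3}\right) = \sqrt{-8} + \left(-1 + \left(5 + 10\right)^{2}\right) \left(\frac{2}{3} + \frac{\sqrt{-2}}{3}\right) = 2 i \sqrt{2} + \left(-1 + 15^{2}\right) \left(\frac{2}{3} + \frac{i \sqrt{2}}{3}\right) = 2 i \sqrt{2} + \left(-1 + 225\right) \left(\frac{2}{3} + \frac{i \sqrt{2}}{3}\right) = 2 i \sqrt{2} + 224 \left(\frac{2}{3} + \frac{i \sqrt{2}}{3}\right) = 2 i \sqrt{2} + \left(\frac{448}{3} + \frac{224 i \sqrt{2}}{3}\right) = \frac{448}{3} + \frac{230 i \sqrt{2}}{3}$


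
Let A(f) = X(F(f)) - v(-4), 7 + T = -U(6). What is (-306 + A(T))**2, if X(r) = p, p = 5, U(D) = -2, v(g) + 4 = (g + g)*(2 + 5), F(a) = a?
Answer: 58081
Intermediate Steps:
v(g) = -4 + 14*g (v(g) = -4 + (g + g)*(2 + 5) = -4 + (2*g)*7 = -4 + 14*g)
X(r) = 5
T = -5 (T = -7 - 1*(-2) = -7 + 2 = -5)
A(f) = 65 (A(f) = 5 - (-4 + 14*(-4)) = 5 - (-4 - 56) = 5 - 1*(-60) = 5 + 60 = 65)
(-306 + A(T))**2 = (-306 + 65)**2 = (-241)**2 = 58081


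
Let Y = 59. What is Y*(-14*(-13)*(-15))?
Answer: -161070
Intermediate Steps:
Y*(-14*(-13)*(-15)) = 59*(-14*(-13)*(-15)) = 59*(182*(-15)) = 59*(-2730) = -161070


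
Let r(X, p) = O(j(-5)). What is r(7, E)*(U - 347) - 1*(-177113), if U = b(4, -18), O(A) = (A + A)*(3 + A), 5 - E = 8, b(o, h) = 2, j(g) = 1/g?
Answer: 887497/5 ≈ 1.7750e+5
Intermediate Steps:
E = -3 (E = 5 - 1*8 = 5 - 8 = -3)
O(A) = 2*A*(3 + A) (O(A) = (2*A)*(3 + A) = 2*A*(3 + A))
r(X, p) = -28/25 (r(X, p) = 2*(3 + 1/(-5))/(-5) = 2*(-1/5)*(3 - 1/5) = 2*(-1/5)*(14/5) = -28/25)
U = 2
r(7, E)*(U - 347) - 1*(-177113) = -28*(2 - 347)/25 - 1*(-177113) = -28/25*(-345) + 177113 = 1932/5 + 177113 = 887497/5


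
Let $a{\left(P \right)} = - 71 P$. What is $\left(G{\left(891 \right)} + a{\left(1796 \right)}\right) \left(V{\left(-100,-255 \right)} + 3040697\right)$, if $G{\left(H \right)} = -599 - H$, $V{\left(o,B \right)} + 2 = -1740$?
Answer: $-392043428730$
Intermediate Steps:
$V{\left(o,B \right)} = -1742$ ($V{\left(o,B \right)} = -2 - 1740 = -1742$)
$\left(G{\left(891 \right)} + a{\left(1796 \right)}\right) \left(V{\left(-100,-255 \right)} + 3040697\right) = \left(\left(-599 - 891\right) - 127516\right) \left(-1742 + 3040697\right) = \left(\left(-599 - 891\right) - 127516\right) 3038955 = \left(-1490 - 127516\right) 3038955 = \left(-129006\right) 3038955 = -392043428730$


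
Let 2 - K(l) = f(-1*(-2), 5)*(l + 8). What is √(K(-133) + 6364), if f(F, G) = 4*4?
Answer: √8366 ≈ 91.466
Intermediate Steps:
f(F, G) = 16
K(l) = -126 - 16*l (K(l) = 2 - 16*(l + 8) = 2 - 16*(8 + l) = 2 - (128 + 16*l) = 2 + (-128 - 16*l) = -126 - 16*l)
√(K(-133) + 6364) = √((-126 - 16*(-133)) + 6364) = √((-126 + 2128) + 6364) = √(2002 + 6364) = √8366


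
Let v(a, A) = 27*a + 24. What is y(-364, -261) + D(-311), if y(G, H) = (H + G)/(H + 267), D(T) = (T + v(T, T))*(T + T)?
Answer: 32408063/6 ≈ 5.4013e+6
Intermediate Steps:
v(a, A) = 24 + 27*a
D(T) = 2*T*(24 + 28*T) (D(T) = (T + (24 + 27*T))*(T + T) = (24 + 28*T)*(2*T) = 2*T*(24 + 28*T))
y(G, H) = (G + H)/(267 + H)
y(-364, -261) + D(-311) = (-364 - 261)/(267 - 261) + 8*(-311)*(6 + 7*(-311)) = -625/6 + 8*(-311)*(6 - 2177) = (⅙)*(-625) + 8*(-311)*(-2171) = -625/6 + 5401448 = 32408063/6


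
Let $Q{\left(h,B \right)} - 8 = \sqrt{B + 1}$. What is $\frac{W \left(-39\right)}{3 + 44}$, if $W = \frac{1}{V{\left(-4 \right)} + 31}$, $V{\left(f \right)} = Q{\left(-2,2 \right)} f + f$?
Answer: $- \frac{195}{1081} + \frac{156 \sqrt{3}}{1081} \approx 0.069565$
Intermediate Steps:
$Q{\left(h,B \right)} = 8 + \sqrt{1 + B}$ ($Q{\left(h,B \right)} = 8 + \sqrt{B + 1} = 8 + \sqrt{1 + B}$)
$V{\left(f \right)} = f + f \left(8 + \sqrt{3}\right)$ ($V{\left(f \right)} = \left(8 + \sqrt{1 + 2}\right) f + f = \left(8 + \sqrt{3}\right) f + f = f \left(8 + \sqrt{3}\right) + f = f + f \left(8 + \sqrt{3}\right)$)
$W = \frac{1}{-5 - 4 \sqrt{3}}$ ($W = \frac{1}{- 4 \left(9 + \sqrt{3}\right) + 31} = \frac{1}{\left(-36 - 4 \sqrt{3}\right) + 31} = \frac{1}{-5 - 4 \sqrt{3}} \approx -0.083835$)
$\frac{W \left(-39\right)}{3 + 44} = \frac{\left(\frac{5}{23} - \frac{4 \sqrt{3}}{23}\right) \left(-39\right)}{3 + 44} = \frac{- \frac{195}{23} + \frac{156 \sqrt{3}}{23}}{47} = \left(- \frac{195}{23} + \frac{156 \sqrt{3}}{23}\right) \frac{1}{47} = - \frac{195}{1081} + \frac{156 \sqrt{3}}{1081}$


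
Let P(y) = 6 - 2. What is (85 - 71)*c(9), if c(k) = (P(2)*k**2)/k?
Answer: 504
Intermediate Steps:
P(y) = 4
c(k) = 4*k (c(k) = (4*k**2)/k = 4*k)
(85 - 71)*c(9) = (85 - 71)*(4*9) = 14*36 = 504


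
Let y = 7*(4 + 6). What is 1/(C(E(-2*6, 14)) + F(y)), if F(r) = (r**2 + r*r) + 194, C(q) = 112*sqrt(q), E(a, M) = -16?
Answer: 4997/50040370 - 112*I/25020185 ≈ 9.9859e-5 - 4.4764e-6*I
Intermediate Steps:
y = 70 (y = 7*10 = 70)
F(r) = 194 + 2*r**2 (F(r) = (r**2 + r**2) + 194 = 2*r**2 + 194 = 194 + 2*r**2)
1/(C(E(-2*6, 14)) + F(y)) = 1/(112*sqrt(-16) + (194 + 2*70**2)) = 1/(112*(4*I) + (194 + 2*4900)) = 1/(448*I + (194 + 9800)) = 1/(448*I + 9994) = 1/(9994 + 448*I) = (9994 - 448*I)/100080740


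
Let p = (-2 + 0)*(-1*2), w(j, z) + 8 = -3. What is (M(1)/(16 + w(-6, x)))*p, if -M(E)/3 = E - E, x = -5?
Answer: 0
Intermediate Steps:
w(j, z) = -11 (w(j, z) = -8 - 3 = -11)
M(E) = 0 (M(E) = -3*(E - E) = -3*0 = 0)
p = 4 (p = -2*(-2) = 4)
(M(1)/(16 + w(-6, x)))*p = (0/(16 - 11))*4 = (0/5)*4 = ((⅕)*0)*4 = 0*4 = 0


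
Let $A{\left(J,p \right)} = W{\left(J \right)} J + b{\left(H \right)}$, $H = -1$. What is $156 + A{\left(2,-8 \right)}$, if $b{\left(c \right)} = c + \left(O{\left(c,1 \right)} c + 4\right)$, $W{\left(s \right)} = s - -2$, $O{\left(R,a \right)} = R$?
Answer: $168$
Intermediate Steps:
$W{\left(s \right)} = 2 + s$ ($W{\left(s \right)} = s + \left(-3 + 5\right) = s + 2 = 2 + s$)
$b{\left(c \right)} = 4 + c + c^{2}$ ($b{\left(c \right)} = c + \left(c c + 4\right) = c + \left(c^{2} + 4\right) = c + \left(4 + c^{2}\right) = 4 + c + c^{2}$)
$A{\left(J,p \right)} = 4 + J \left(2 + J\right)$ ($A{\left(J,p \right)} = \left(2 + J\right) J + \left(4 - 1 + \left(-1\right)^{2}\right) = J \left(2 + J\right) + \left(4 - 1 + 1\right) = J \left(2 + J\right) + 4 = 4 + J \left(2 + J\right)$)
$156 + A{\left(2,-8 \right)} = 156 + \left(4 + 2 \left(2 + 2\right)\right) = 156 + \left(4 + 2 \cdot 4\right) = 156 + \left(4 + 8\right) = 156 + 12 = 168$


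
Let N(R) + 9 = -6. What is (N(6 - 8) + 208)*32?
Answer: 6176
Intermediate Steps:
N(R) = -15 (N(R) = -9 - 6 = -15)
(N(6 - 8) + 208)*32 = (-15 + 208)*32 = 193*32 = 6176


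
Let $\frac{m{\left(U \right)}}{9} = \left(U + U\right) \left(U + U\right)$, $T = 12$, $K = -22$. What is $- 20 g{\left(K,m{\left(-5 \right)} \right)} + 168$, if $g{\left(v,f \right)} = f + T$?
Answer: $-18072$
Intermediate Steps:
$m{\left(U \right)} = 36 U^{2}$ ($m{\left(U \right)} = 9 \left(U + U\right) \left(U + U\right) = 9 \cdot 2 U 2 U = 9 \cdot 4 U^{2} = 36 U^{2}$)
$g{\left(v,f \right)} = 12 + f$ ($g{\left(v,f \right)} = f + 12 = 12 + f$)
$- 20 g{\left(K,m{\left(-5 \right)} \right)} + 168 = - 20 \left(12 + 36 \left(-5\right)^{2}\right) + 168 = - 20 \left(12 + 36 \cdot 25\right) + 168 = - 20 \left(12 + 900\right) + 168 = \left(-20\right) 912 + 168 = -18240 + 168 = -18072$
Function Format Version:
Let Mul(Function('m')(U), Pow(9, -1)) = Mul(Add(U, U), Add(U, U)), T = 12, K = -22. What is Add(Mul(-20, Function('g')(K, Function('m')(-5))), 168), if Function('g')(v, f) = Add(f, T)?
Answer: -18072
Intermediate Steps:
Function('m')(U) = Mul(36, Pow(U, 2)) (Function('m')(U) = Mul(9, Mul(Add(U, U), Add(U, U))) = Mul(9, Mul(Mul(2, U), Mul(2, U))) = Mul(9, Mul(4, Pow(U, 2))) = Mul(36, Pow(U, 2)))
Function('g')(v, f) = Add(12, f) (Function('g')(v, f) = Add(f, 12) = Add(12, f))
Add(Mul(-20, Function('g')(K, Function('m')(-5))), 168) = Add(Mul(-20, Add(12, Mul(36, Pow(-5, 2)))), 168) = Add(Mul(-20, Add(12, Mul(36, 25))), 168) = Add(Mul(-20, Add(12, 900)), 168) = Add(Mul(-20, 912), 168) = Add(-18240, 168) = -18072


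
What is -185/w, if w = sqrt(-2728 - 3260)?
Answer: 185*I*sqrt(1497)/2994 ≈ 2.3907*I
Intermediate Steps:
w = 2*I*sqrt(1497) (w = sqrt(-5988) = 2*I*sqrt(1497) ≈ 77.382*I)
-185/w = -185*(-I*sqrt(1497)/2994) = -(-185)*I*sqrt(1497)/2994 = 185*I*sqrt(1497)/2994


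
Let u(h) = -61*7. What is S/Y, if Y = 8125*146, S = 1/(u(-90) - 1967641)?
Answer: -1/2334620665000 ≈ -4.2834e-13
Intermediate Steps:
u(h) = -427
S = -1/1968068 (S = 1/(-427 - 1967641) = 1/(-1968068) = -1/1968068 ≈ -5.0811e-7)
Y = 1186250
S/Y = -1/1968068/1186250 = -1/1968068*1/1186250 = -1/2334620665000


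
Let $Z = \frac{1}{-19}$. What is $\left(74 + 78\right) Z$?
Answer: $-8$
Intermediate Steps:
$Z = - \frac{1}{19} \approx -0.052632$
$\left(74 + 78\right) Z = \left(74 + 78\right) \left(- \frac{1}{19}\right) = 152 \left(- \frac{1}{19}\right) = -8$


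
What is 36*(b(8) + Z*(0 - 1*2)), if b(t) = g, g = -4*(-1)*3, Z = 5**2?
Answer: -1368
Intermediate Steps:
Z = 25
g = 12 (g = 4*3 = 12)
b(t) = 12
36*(b(8) + Z*(0 - 1*2)) = 36*(12 + 25*(0 - 1*2)) = 36*(12 + 25*(0 - 2)) = 36*(12 + 25*(-2)) = 36*(12 - 50) = 36*(-38) = -1368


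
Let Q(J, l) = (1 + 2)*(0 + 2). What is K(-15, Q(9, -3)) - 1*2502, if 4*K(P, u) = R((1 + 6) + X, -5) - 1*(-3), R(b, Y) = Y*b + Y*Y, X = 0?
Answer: -10015/4 ≈ -2503.8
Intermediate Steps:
R(b, Y) = Y**2 + Y*b (R(b, Y) = Y*b + Y**2 = Y**2 + Y*b)
Q(J, l) = 6 (Q(J, l) = 3*2 = 6)
K(P, u) = -7/4 (K(P, u) = (-5*(-5 + ((1 + 6) + 0)) - 1*(-3))/4 = (-5*(-5 + (7 + 0)) + 3)/4 = (-5*(-5 + 7) + 3)/4 = (-5*2 + 3)/4 = (-10 + 3)/4 = (1/4)*(-7) = -7/4)
K(-15, Q(9, -3)) - 1*2502 = -7/4 - 1*2502 = -7/4 - 2502 = -10015/4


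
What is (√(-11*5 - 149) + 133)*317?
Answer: 42161 + 634*I*√51 ≈ 42161.0 + 4527.7*I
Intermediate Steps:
(√(-11*5 - 149) + 133)*317 = (√(-55 - 149) + 133)*317 = (√(-204) + 133)*317 = (2*I*√51 + 133)*317 = (133 + 2*I*√51)*317 = 42161 + 634*I*√51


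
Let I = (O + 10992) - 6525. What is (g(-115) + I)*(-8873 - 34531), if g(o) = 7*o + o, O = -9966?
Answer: 278610276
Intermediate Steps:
I = -5499 (I = (-9966 + 10992) - 6525 = 1026 - 6525 = -5499)
g(o) = 8*o
(g(-115) + I)*(-8873 - 34531) = (8*(-115) - 5499)*(-8873 - 34531) = (-920 - 5499)*(-43404) = -6419*(-43404) = 278610276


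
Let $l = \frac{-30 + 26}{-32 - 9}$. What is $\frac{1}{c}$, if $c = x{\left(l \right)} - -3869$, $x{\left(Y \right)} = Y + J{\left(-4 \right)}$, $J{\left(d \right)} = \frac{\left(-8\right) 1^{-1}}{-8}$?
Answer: $\frac{41}{158674} \approx 0.00025839$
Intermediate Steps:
$J{\left(d \right)} = 1$ ($J{\left(d \right)} = \left(-8\right) 1 \left(- \frac{1}{8}\right) = \left(-8\right) \left(- \frac{1}{8}\right) = 1$)
$l = \frac{4}{41}$ ($l = - \frac{4}{-41} = \left(-4\right) \left(- \frac{1}{41}\right) = \frac{4}{41} \approx 0.097561$)
$x{\left(Y \right)} = 1 + Y$ ($x{\left(Y \right)} = Y + 1 = 1 + Y$)
$c = \frac{158674}{41}$ ($c = \left(1 + \frac{4}{41}\right) - -3869 = \frac{45}{41} + 3869 = \frac{158674}{41} \approx 3870.1$)
$\frac{1}{c} = \frac{1}{\frac{158674}{41}} = \frac{41}{158674}$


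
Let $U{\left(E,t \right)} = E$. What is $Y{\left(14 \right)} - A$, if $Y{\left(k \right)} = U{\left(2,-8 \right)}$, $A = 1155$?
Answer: $-1153$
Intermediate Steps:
$Y{\left(k \right)} = 2$
$Y{\left(14 \right)} - A = 2 - 1155 = -1153$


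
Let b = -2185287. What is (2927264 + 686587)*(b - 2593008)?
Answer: -17268046164045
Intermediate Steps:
(2927264 + 686587)*(b - 2593008) = (2927264 + 686587)*(-2185287 - 2593008) = 3613851*(-4778295) = -17268046164045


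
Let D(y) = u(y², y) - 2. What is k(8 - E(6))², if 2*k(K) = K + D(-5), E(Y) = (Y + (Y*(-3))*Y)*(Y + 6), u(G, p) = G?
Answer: 1575025/4 ≈ 3.9376e+5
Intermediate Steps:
D(y) = -2 + y² (D(y) = y² - 2 = -2 + y²)
E(Y) = (6 + Y)*(Y - 3*Y²) (E(Y) = (Y + (-3*Y)*Y)*(6 + Y) = (Y - 3*Y²)*(6 + Y) = (6 + Y)*(Y - 3*Y²))
k(K) = 23/2 + K/2 (k(K) = (K + (-2 + (-5)²))/2 = (K + (-2 + 25))/2 = (K + 23)/2 = (23 + K)/2 = 23/2 + K/2)
k(8 - E(6))² = (23/2 + (8 - 6*(6 - 17*6 - 3*6²))/2)² = (23/2 + (8 - 6*(6 - 102 - 3*36))/2)² = (23/2 + (8 - 6*(6 - 102 - 108))/2)² = (23/2 + (8 - 6*(-204))/2)² = (23/2 + (8 - 1*(-1224))/2)² = (23/2 + (8 + 1224)/2)² = (23/2 + (½)*1232)² = (23/2 + 616)² = (1255/2)² = 1575025/4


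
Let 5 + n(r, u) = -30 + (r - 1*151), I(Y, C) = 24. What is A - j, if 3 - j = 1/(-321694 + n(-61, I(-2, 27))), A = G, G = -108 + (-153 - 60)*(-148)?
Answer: 10113132632/321941 ≈ 31413.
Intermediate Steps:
G = 31416 (G = -108 - 213*(-148) = -108 + 31524 = 31416)
A = 31416
n(r, u) = -186 + r (n(r, u) = -5 + (-30 + (r - 1*151)) = -5 + (-30 + (r - 151)) = -5 + (-30 + (-151 + r)) = -5 + (-181 + r) = -186 + r)
j = 965824/321941 (j = 3 - 1/(-321694 + (-186 - 61)) = 3 - 1/(-321694 - 247) = 3 - 1/(-321941) = 3 - 1*(-1/321941) = 3 + 1/321941 = 965824/321941 ≈ 3.0000)
A - j = 31416 - 1*965824/321941 = 31416 - 965824/321941 = 10113132632/321941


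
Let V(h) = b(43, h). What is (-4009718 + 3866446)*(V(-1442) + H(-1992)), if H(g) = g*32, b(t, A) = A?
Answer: 9339328592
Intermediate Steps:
H(g) = 32*g
V(h) = h
(-4009718 + 3866446)*(V(-1442) + H(-1992)) = (-4009718 + 3866446)*(-1442 + 32*(-1992)) = -143272*(-1442 - 63744) = -143272*(-65186) = 9339328592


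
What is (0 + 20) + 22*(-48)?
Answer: -1036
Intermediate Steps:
(0 + 20) + 22*(-48) = 20 - 1056 = -1036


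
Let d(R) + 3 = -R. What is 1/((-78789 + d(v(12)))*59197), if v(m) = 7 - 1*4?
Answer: -1/4664427615 ≈ -2.1439e-10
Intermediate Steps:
v(m) = 3 (v(m) = 7 - 4 = 3)
d(R) = -3 - R
1/((-78789 + d(v(12)))*59197) = 1/(-78789 + (-3 - 1*3)*59197) = (1/59197)/(-78789 + (-3 - 3)) = (1/59197)/(-78789 - 6) = (1/59197)/(-78795) = -1/78795*1/59197 = -1/4664427615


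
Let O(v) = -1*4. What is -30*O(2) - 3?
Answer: 117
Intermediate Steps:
O(v) = -4
-30*O(2) - 3 = -30*(-4) - 3 = 120 - 3 = 117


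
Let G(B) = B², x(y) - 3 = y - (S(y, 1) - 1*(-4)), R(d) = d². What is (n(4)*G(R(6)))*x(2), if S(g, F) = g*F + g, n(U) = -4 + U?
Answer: 0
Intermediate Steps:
S(g, F) = g + F*g (S(g, F) = F*g + g = g + F*g)
x(y) = -1 - y (x(y) = 3 + (y - (y*(1 + 1) - 1*(-4))) = 3 + (y - (y*2 + 4)) = 3 + (y - (2*y + 4)) = 3 + (y - (4 + 2*y)) = 3 + (y + (-4 - 2*y)) = 3 + (-4 - y) = -1 - y)
(n(4)*G(R(6)))*x(2) = ((-4 + 4)*(6²)²)*(-1 - 1*2) = (0*36²)*(-1 - 2) = (0*1296)*(-3) = 0*(-3) = 0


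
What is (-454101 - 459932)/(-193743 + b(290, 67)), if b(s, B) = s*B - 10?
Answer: 914033/174323 ≈ 5.2433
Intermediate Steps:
b(s, B) = -10 + B*s (b(s, B) = B*s - 10 = -10 + B*s)
(-454101 - 459932)/(-193743 + b(290, 67)) = (-454101 - 459932)/(-193743 + (-10 + 67*290)) = -914033/(-193743 + (-10 + 19430)) = -914033/(-193743 + 19420) = -914033/(-174323) = -914033*(-1/174323) = 914033/174323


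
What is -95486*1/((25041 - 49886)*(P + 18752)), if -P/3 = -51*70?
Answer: 47743/365991695 ≈ 0.00013045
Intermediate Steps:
P = 10710 (P = -(-153)*70 = -3*(-3570) = 10710)
-95486*1/((25041 - 49886)*(P + 18752)) = -95486*1/((10710 + 18752)*(25041 - 49886)) = -95486/(29462*(-24845)) = -95486/(-731983390) = -95486*(-1/731983390) = 47743/365991695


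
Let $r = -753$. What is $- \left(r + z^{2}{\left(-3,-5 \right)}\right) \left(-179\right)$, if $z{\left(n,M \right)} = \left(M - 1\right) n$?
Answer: $-76791$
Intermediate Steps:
$z{\left(n,M \right)} = n \left(-1 + M\right)$ ($z{\left(n,M \right)} = \left(-1 + M\right) n = n \left(-1 + M\right)$)
$- \left(r + z^{2}{\left(-3,-5 \right)}\right) \left(-179\right) = - \left(-753 + \left(- 3 \left(-1 - 5\right)\right)^{2}\right) \left(-179\right) = - \left(-753 + \left(\left(-3\right) \left(-6\right)\right)^{2}\right) \left(-179\right) = - \left(-753 + 18^{2}\right) \left(-179\right) = - \left(-753 + 324\right) \left(-179\right) = - \left(-429\right) \left(-179\right) = \left(-1\right) 76791 = -76791$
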